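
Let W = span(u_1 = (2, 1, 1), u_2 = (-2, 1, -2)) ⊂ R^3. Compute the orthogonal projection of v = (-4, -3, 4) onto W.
proj_W(v) = (-50/29, -131/29, 28/29)

Set up U = [u_1 | ... | u_2] ∈ R^(3×2). The projector onto W = col(U) is P = U (U^T U)^(-1) U^T.
Compute U^T U =
  [6, -5]
  [-5, 9],
and U^T v = (-7, -3).
Solve U^T U · c = U^T v for the coefficients: c = (-78/29, -53/29). The projection is proj_W(v) = U c.
Check: (v - proj_W(v)) · u_1 = 0  (should be 0).
Check: (v - proj_W(v)) · u_2 = 0  (should be 0).
Result: proj_W(v) = (-50/29, -131/29, 28/29).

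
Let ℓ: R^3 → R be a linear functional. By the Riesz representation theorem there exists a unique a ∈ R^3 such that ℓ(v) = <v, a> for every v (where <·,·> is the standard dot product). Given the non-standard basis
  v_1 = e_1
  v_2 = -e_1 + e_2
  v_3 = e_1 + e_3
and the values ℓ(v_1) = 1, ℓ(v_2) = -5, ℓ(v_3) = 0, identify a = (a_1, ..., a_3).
a = (1, -4, -1)

Write a = (a_1, ..., a_3) in the standard basis. For each basis vector v_i, ℓ(v_i) = <v_i, a> is a linear equation in the a_j's. Collect the n equations into a matrix system V a = ℓ, where row i of V is v_i (expressed in the standard basis). Since V is invertible (lower-triangular with 1s on the diagonal, up to permutation), solve by back-substitution:
  V =
[[1, 0, 0],
 [-1, 1, 0],
 [1, 0, 1]]
  V a = (1, -5, 0)
Solving gives a = (1, -4, -1).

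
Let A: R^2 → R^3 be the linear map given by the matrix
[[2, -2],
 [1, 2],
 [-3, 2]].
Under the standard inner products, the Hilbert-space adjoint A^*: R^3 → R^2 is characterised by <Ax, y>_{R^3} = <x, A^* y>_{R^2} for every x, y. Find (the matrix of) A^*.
A^* = A^T =
[[2, 1, -3],
 [-2, 2, 2]]

For real matrices with standard dot products, the defining identity <Ax, y> = <x, A^* y> gives (Ax)^T y = x^T (A^*) y, i.e. x^T A^T y = x^T (A^*) y. Since this holds for all x, y, we must have A^* = A^T. Therefore
A^* =
[[2, 1, -3],
 [-2, 2, 2]].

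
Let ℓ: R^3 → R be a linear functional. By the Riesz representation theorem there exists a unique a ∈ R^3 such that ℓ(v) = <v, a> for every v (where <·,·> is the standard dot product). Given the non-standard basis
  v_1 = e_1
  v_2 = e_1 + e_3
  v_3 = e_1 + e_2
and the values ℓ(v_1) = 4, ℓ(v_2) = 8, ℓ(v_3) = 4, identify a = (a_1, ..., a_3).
a = (4, 0, 4)

Write a = (a_1, ..., a_3) in the standard basis. For each basis vector v_i, ℓ(v_i) = <v_i, a> is a linear equation in the a_j's. Collect the n equations into a matrix system V a = ℓ, where row i of V is v_i (expressed in the standard basis). Since V is invertible (lower-triangular with 1s on the diagonal, up to permutation), solve by back-substitution:
  V =
[[1, 0, 0],
 [1, 0, 1],
 [1, 1, 0]]
  V a = (4, 8, 4)
Solving gives a = (4, 0, 4).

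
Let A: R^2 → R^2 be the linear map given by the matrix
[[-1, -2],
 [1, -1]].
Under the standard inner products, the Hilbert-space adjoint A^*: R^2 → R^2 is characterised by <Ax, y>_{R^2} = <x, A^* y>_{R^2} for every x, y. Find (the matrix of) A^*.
A^* = A^T =
[[-1, 1],
 [-2, -1]]

For real matrices with standard dot products, the defining identity <Ax, y> = <x, A^* y> gives (Ax)^T y = x^T (A^*) y, i.e. x^T A^T y = x^T (A^*) y. Since this holds for all x, y, we must have A^* = A^T. Therefore
A^* =
[[-1, 1],
 [-2, -1]].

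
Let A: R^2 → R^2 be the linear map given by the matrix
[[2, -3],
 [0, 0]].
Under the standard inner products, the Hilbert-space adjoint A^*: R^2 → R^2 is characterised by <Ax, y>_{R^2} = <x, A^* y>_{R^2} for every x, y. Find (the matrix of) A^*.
A^* = A^T =
[[2, 0],
 [-3, 0]]

For real matrices with standard dot products, the defining identity <Ax, y> = <x, A^* y> gives (Ax)^T y = x^T (A^*) y, i.e. x^T A^T y = x^T (A^*) y. Since this holds for all x, y, we must have A^* = A^T. Therefore
A^* =
[[2, 0],
 [-3, 0]].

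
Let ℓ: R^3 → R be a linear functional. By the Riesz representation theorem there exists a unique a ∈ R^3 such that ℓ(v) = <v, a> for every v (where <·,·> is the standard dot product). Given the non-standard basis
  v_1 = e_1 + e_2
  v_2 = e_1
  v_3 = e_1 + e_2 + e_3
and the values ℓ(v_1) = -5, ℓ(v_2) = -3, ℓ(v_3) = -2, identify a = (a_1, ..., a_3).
a = (-3, -2, 3)

Write a = (a_1, ..., a_3) in the standard basis. For each basis vector v_i, ℓ(v_i) = <v_i, a> is a linear equation in the a_j's. Collect the n equations into a matrix system V a = ℓ, where row i of V is v_i (expressed in the standard basis). Since V is invertible (lower-triangular with 1s on the diagonal, up to permutation), solve by back-substitution:
  V =
[[1, 1, 0],
 [1, 0, 0],
 [1, 1, 1]]
  V a = (-5, -3, -2)
Solving gives a = (-3, -2, 3).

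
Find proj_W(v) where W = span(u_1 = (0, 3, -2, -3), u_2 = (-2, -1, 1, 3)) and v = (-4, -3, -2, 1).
proj_W(v) = (-152/67, -4/67, 28/67, 156/67)

Set up U = [u_1 | ... | u_2] ∈ R^(4×2). The projector onto W = col(U) is P = U (U^T U)^(-1) U^T.
Compute U^T U =
  [22, -14]
  [-14, 15],
and U^T v = (-8, 12).
Solve U^T U · c = U^T v for the coefficients: c = (24/67, 76/67). The projection is proj_W(v) = U c.
Check: (v - proj_W(v)) · u_1 = 0  (should be 0).
Check: (v - proj_W(v)) · u_2 = 0  (should be 0).
Result: proj_W(v) = (-152/67, -4/67, 28/67, 156/67).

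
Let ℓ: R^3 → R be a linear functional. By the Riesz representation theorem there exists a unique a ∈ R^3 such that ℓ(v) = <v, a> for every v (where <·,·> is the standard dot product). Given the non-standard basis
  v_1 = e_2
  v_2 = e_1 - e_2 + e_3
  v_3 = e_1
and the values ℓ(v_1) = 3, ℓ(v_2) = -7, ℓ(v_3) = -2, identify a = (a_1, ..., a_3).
a = (-2, 3, -2)

Write a = (a_1, ..., a_3) in the standard basis. For each basis vector v_i, ℓ(v_i) = <v_i, a> is a linear equation in the a_j's. Collect the n equations into a matrix system V a = ℓ, where row i of V is v_i (expressed in the standard basis). Since V is invertible (lower-triangular with 1s on the diagonal, up to permutation), solve by back-substitution:
  V =
[[0, 1, 0],
 [1, -1, 1],
 [1, 0, 0]]
  V a = (3, -7, -2)
Solving gives a = (-2, 3, -2).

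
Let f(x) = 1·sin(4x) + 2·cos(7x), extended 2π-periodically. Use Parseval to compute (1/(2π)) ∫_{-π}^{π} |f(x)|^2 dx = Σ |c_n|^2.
Σ |c_n|^2 = 5/2

Expand |f|^2 and use orthogonality of {sin(nx), cos(mx)} on [-π, π]:
  ∫_{-π}^{π} sin(nx)^2 dx = π, ∫ cos(mx)^2 dx = π, and cross terms integrate to 0.
So ∫_{-π}^{π} f(x)^2 dx = 1^2 · π + 2^2 · π = (1 + 4)π.
Divide by 2π: (1 + 4)/2 = 5/2.
By Parseval, this equals Σ |c_n|^2.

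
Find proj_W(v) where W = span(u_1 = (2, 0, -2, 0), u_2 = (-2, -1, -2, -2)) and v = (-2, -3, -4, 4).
proj_W(v) = (-1/13, -7/13, -27/13, -14/13)

Set up U = [u_1 | ... | u_2] ∈ R^(4×2). The projector onto W = col(U) is P = U (U^T U)^(-1) U^T.
Compute U^T U =
  [8, 0]
  [0, 13],
and U^T v = (4, 7).
Solve U^T U · c = U^T v for the coefficients: c = (1/2, 7/13). The projection is proj_W(v) = U c.
Check: (v - proj_W(v)) · u_1 = 0  (should be 0).
Check: (v - proj_W(v)) · u_2 = 0  (should be 0).
Result: proj_W(v) = (-1/13, -7/13, -27/13, -14/13).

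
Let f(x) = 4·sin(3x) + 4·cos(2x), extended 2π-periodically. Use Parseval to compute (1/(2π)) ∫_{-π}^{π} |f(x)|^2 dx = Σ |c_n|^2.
Σ |c_n|^2 = 16

Expand |f|^2 and use orthogonality of {sin(nx), cos(mx)} on [-π, π]:
  ∫_{-π}^{π} sin(nx)^2 dx = π, ∫ cos(mx)^2 dx = π, and cross terms integrate to 0.
So ∫_{-π}^{π} f(x)^2 dx = 4^2 · π + 4^2 · π = (16 + 16)π.
Divide by 2π: (16 + 16)/2 = 16.
By Parseval, this equals Σ |c_n|^2.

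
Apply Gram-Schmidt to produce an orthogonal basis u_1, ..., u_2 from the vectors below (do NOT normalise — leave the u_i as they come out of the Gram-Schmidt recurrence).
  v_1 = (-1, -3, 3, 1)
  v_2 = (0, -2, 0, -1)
Orthogonal basis:
  u_1 = (-1, -3, 3, 1)
  u_2 = (1/4, -5/4, -3/4, -5/4)

Apply the Gram-Schmidt recurrence
  u_1 = v_1
  u_i = v_i − Σ_{j<i} ((v_i · u_j) / (u_j · u_j)) · u_j.

Step by step this gives:
  u_1 = (-1, -3, 3, 1)
  u_2 = (1/4, -5/4, -3/4, -5/4)

Orthogonality check:
  u_2 · u_1 = 0 (should be 0)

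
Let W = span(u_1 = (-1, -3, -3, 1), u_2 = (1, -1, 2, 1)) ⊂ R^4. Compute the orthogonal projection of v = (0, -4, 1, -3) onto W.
proj_W(v) = (27/131, -231/131, 3/131, 129/131)

Set up U = [u_1 | ... | u_2] ∈ R^(4×2). The projector onto W = col(U) is P = U (U^T U)^(-1) U^T.
Compute U^T U =
  [20, -3]
  [-3, 7],
and U^T v = (6, 3).
Solve U^T U · c = U^T v for the coefficients: c = (51/131, 78/131). The projection is proj_W(v) = U c.
Check: (v - proj_W(v)) · u_1 = 0  (should be 0).
Check: (v - proj_W(v)) · u_2 = 0  (should be 0).
Result: proj_W(v) = (27/131, -231/131, 3/131, 129/131).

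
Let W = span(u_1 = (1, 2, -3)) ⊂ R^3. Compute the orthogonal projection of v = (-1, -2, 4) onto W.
proj_W(v) = (-17/14, -17/7, 51/14)

Set up U = [u_1 | ... | u_1] ∈ R^(3×1). The projector onto W = col(U) is P = U (U^T U)^(-1) U^T.
Compute U^T U =
  [14],
and U^T v = (-17).
Solve U^T U · c = U^T v for the coefficients: c = (-17/14). The projection is proj_W(v) = U c.
Check: (v - proj_W(v)) · u_1 = 0  (should be 0).
Result: proj_W(v) = (-17/14, -17/7, 51/14).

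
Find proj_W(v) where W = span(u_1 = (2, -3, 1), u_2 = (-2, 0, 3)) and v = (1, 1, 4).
proj_W(v) = (-188/181, -147/181, 478/181)

Set up U = [u_1 | ... | u_2] ∈ R^(3×2). The projector onto W = col(U) is P = U (U^T U)^(-1) U^T.
Compute U^T U =
  [14, -1]
  [-1, 13],
and U^T v = (3, 10).
Solve U^T U · c = U^T v for the coefficients: c = (49/181, 143/181). The projection is proj_W(v) = U c.
Check: (v - proj_W(v)) · u_1 = 0  (should be 0).
Check: (v - proj_W(v)) · u_2 = 0  (should be 0).
Result: proj_W(v) = (-188/181, -147/181, 478/181).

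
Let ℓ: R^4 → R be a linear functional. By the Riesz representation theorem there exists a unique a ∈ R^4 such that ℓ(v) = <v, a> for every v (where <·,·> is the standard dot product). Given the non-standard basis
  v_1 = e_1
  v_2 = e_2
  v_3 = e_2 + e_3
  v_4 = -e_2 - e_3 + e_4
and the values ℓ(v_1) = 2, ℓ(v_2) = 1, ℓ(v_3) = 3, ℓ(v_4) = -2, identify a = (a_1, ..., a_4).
a = (2, 1, 2, 1)

Write a = (a_1, ..., a_4) in the standard basis. For each basis vector v_i, ℓ(v_i) = <v_i, a> is a linear equation in the a_j's. Collect the n equations into a matrix system V a = ℓ, where row i of V is v_i (expressed in the standard basis). Since V is invertible (lower-triangular with 1s on the diagonal, up to permutation), solve by back-substitution:
  V =
[[1, 0, 0, 0],
 [0, 1, 0, 0],
 [0, 1, 1, 0],
 [0, -1, -1, 1]]
  V a = (2, 1, 3, -2)
Solving gives a = (2, 1, 2, 1).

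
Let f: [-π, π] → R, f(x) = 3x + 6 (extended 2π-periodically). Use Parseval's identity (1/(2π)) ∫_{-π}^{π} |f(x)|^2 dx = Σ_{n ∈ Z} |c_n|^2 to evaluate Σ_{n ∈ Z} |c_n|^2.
Σ |c_n|^2 = 3π^2 + 36

Expand and integrate term by term over [-π, π]:
  ∫ (3x)^2 dx = 9·(2π^3/3); ∫ 2·3·(6)·x dx = 0 (odd integrand); ∫ 6^2 dx = 36·2π.
So (1/(2π)) ∫_{-π}^{π} (3x + 6)^2 dx = 9π^2/3 + 36 = 3π^2 + 36.
Parseval ⇒ Σ |c_n|^2 = 3π^2 + 36.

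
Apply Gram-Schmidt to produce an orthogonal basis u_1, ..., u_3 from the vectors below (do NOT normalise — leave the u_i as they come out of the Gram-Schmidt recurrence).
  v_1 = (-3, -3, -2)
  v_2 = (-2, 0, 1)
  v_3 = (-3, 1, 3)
Orthogonal basis:
  u_1 = (-3, -3, -2)
  u_2 = (-16/11, 6/11, 15/11)
  u_3 = (3/47, -7/47, 6/47)

Apply the Gram-Schmidt recurrence
  u_1 = v_1
  u_i = v_i − Σ_{j<i} ((v_i · u_j) / (u_j · u_j)) · u_j.

Step by step this gives:
  u_1 = (-3, -3, -2)
  u_2 = (-16/11, 6/11, 15/11)
  u_3 = (3/47, -7/47, 6/47)

Orthogonality check:
  u_2 · u_1 = 0 (should be 0)
  u_3 · u_1 = 0 (should be 0)
  u_3 · u_2 = 0 (should be 0)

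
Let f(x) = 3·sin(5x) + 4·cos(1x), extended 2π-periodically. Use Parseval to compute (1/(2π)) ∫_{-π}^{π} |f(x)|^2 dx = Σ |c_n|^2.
Σ |c_n|^2 = 25/2

Expand |f|^2 and use orthogonality of {sin(nx), cos(mx)} on [-π, π]:
  ∫_{-π}^{π} sin(nx)^2 dx = π, ∫ cos(mx)^2 dx = π, and cross terms integrate to 0.
So ∫_{-π}^{π} f(x)^2 dx = 3^2 · π + 4^2 · π = (9 + 16)π.
Divide by 2π: (9 + 16)/2 = 25/2.
By Parseval, this equals Σ |c_n|^2.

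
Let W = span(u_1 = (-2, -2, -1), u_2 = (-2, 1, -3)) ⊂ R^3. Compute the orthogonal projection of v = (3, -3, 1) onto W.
proj_W(v) = (114/101, -195/101, 263/101)

Set up U = [u_1 | ... | u_2] ∈ R^(3×2). The projector onto W = col(U) is P = U (U^T U)^(-1) U^T.
Compute U^T U =
  [9, 5]
  [5, 14],
and U^T v = (-1, -12).
Solve U^T U · c = U^T v for the coefficients: c = (46/101, -103/101). The projection is proj_W(v) = U c.
Check: (v - proj_W(v)) · u_1 = 0  (should be 0).
Check: (v - proj_W(v)) · u_2 = 0  (should be 0).
Result: proj_W(v) = (114/101, -195/101, 263/101).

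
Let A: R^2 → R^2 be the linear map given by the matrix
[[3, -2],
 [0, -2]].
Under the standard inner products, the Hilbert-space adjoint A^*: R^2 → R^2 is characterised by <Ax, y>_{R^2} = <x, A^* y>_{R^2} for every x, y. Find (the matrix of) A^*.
A^* = A^T =
[[3, 0],
 [-2, -2]]

For real matrices with standard dot products, the defining identity <Ax, y> = <x, A^* y> gives (Ax)^T y = x^T (A^*) y, i.e. x^T A^T y = x^T (A^*) y. Since this holds for all x, y, we must have A^* = A^T. Therefore
A^* =
[[3, 0],
 [-2, -2]].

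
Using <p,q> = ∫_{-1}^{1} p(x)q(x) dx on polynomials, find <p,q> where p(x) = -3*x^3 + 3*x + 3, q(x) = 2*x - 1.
<p,q> = -22/5

Expand the product: p(x)·q(x) = -6*x^4 + 3*x^3 + 6*x^2 + 3*x - 3.
∫_{-1}^{1} of each monomial x^k gives [2/(k+1) if k even, 0 if k odd]. Integrating term-by-term (or equivalently evaluating the antiderivative F(x) = -6*x^5/5 + 3*x^4/4 + 2*x^3 + 3*x^2/2 - 3*x at the endpoints):
  F(1) − F(−1) = 1/20 − (89/20) = -22/5.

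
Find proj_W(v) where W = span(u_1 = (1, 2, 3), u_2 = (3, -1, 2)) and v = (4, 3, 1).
proj_W(v) = (2, 1, 3)

Set up U = [u_1 | ... | u_2] ∈ R^(3×2). The projector onto W = col(U) is P = U (U^T U)^(-1) U^T.
Compute U^T U =
  [14, 7]
  [7, 14],
and U^T v = (13, 11).
Solve U^T U · c = U^T v for the coefficients: c = (5/7, 3/7). The projection is proj_W(v) = U c.
Check: (v - proj_W(v)) · u_1 = 0  (should be 0).
Check: (v - proj_W(v)) · u_2 = 0  (should be 0).
Result: proj_W(v) = (2, 1, 3).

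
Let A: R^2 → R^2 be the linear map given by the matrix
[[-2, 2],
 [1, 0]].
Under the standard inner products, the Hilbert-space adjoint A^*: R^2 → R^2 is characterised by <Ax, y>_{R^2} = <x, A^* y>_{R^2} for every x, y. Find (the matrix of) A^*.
A^* = A^T =
[[-2, 1],
 [2, 0]]

For real matrices with standard dot products, the defining identity <Ax, y> = <x, A^* y> gives (Ax)^T y = x^T (A^*) y, i.e. x^T A^T y = x^T (A^*) y. Since this holds for all x, y, we must have A^* = A^T. Therefore
A^* =
[[-2, 1],
 [2, 0]].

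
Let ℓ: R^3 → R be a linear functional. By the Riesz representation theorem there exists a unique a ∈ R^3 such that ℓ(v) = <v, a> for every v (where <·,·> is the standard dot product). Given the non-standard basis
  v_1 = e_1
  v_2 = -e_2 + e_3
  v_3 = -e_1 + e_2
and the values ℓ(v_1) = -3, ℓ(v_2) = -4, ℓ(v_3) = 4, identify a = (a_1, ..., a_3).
a = (-3, 1, -3)

Write a = (a_1, ..., a_3) in the standard basis. For each basis vector v_i, ℓ(v_i) = <v_i, a> is a linear equation in the a_j's. Collect the n equations into a matrix system V a = ℓ, where row i of V is v_i (expressed in the standard basis). Since V is invertible (lower-triangular with 1s on the diagonal, up to permutation), solve by back-substitution:
  V =
[[1, 0, 0],
 [0, -1, 1],
 [-1, 1, 0]]
  V a = (-3, -4, 4)
Solving gives a = (-3, 1, -3).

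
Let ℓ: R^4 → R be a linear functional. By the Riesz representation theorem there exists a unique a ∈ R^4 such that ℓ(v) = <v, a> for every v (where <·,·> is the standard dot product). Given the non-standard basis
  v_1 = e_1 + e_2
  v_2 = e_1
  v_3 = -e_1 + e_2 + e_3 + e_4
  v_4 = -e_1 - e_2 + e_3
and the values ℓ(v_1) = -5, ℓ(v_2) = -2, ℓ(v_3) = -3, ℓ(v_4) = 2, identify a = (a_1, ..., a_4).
a = (-2, -3, -3, 1)

Write a = (a_1, ..., a_4) in the standard basis. For each basis vector v_i, ℓ(v_i) = <v_i, a> is a linear equation in the a_j's. Collect the n equations into a matrix system V a = ℓ, where row i of V is v_i (expressed in the standard basis). Since V is invertible (lower-triangular with 1s on the diagonal, up to permutation), solve by back-substitution:
  V =
[[1, 1, 0, 0],
 [1, 0, 0, 0],
 [-1, 1, 1, 1],
 [-1, -1, 1, 0]]
  V a = (-5, -2, -3, 2)
Solving gives a = (-2, -3, -3, 1).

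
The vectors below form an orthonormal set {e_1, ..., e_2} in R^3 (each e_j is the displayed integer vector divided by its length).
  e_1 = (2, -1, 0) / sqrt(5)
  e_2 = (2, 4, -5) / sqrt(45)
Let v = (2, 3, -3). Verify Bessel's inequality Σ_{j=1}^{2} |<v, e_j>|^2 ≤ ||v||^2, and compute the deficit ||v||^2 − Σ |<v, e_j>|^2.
Σ |<v, e_j>|^2 = 194/9; ||v||^2 = 22; deficit = 4/9

Write each e_j = u_j / sqrt(<u_j, u_j>) where u_j is the displayed integer vector. Then <v, e_j> = <v, u_j> / sqrt(<u_j, u_j>), so |<v, e_j>|^2 = <v, u_j>^2 / <u_j, u_j>.
Coefficients: <v, e_1> = 1/sqrt(5), <v, e_2> = 31/sqrt(45).
Square and sum: Σ |<v, e_j>|^2 = 194/9.
Compute ||v||^2 = v·v = 22.
Deficit = 22 − 194/9 = 4/9 ≥ 0, confirming Bessel's inequality. (The deficit equals ||v − Σ <v,e_j> e_j||^2, the squared distance from v to span{e_j}.)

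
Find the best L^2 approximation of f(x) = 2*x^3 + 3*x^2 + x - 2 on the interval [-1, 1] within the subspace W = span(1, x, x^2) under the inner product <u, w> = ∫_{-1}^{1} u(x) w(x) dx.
g(x) = 3*x^2 + 11*x/5 - 2

The best approximation g ∈ W is the orthogonal projection of f onto W. Writing g = a_0 + a_1 x + a_2 x^2, the coefficients solve the normal equations G · a = b where
  G_{ij} = <φ_i, φ_j> and b_i = <f, φ_i>, with φ_0 = 1, φ_1 = x, φ_2 = x^2.
G =
  [2, 0, 2/3]
  [0, 2/3, 0]
  [2/3, 0, 2/5],
b = (-2, 22/15, -2/15).
Solving gives a_0 = -2, a_1 = 11/5, a_2 = 3, so
  g(x) = 3*x^2 + 11*x/5 - 2.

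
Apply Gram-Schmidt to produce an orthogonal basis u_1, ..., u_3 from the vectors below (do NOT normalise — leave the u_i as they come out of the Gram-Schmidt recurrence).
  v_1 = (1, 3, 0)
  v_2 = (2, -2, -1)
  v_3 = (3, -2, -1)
Orthogonal basis:
  u_1 = (1, 3, 0)
  u_2 = (12/5, -4/5, -1)
  u_3 = (9/74, -3/74, 12/37)

Apply the Gram-Schmidt recurrence
  u_1 = v_1
  u_i = v_i − Σ_{j<i} ((v_i · u_j) / (u_j · u_j)) · u_j.

Step by step this gives:
  u_1 = (1, 3, 0)
  u_2 = (12/5, -4/5, -1)
  u_3 = (9/74, -3/74, 12/37)

Orthogonality check:
  u_2 · u_1 = 0 (should be 0)
  u_3 · u_1 = 0 (should be 0)
  u_3 · u_2 = 0 (should be 0)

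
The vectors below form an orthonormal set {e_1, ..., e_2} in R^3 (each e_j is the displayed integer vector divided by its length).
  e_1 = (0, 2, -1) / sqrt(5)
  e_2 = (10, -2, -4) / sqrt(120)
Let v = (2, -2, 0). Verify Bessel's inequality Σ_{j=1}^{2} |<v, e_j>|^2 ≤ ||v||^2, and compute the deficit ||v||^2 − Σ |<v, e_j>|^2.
Σ |<v, e_j>|^2 = 8; ||v||^2 = 8; deficit = 0

Write each e_j = u_j / sqrt(<u_j, u_j>) where u_j is the displayed integer vector. Then <v, e_j> = <v, u_j> / sqrt(<u_j, u_j>), so |<v, e_j>|^2 = <v, u_j>^2 / <u_j, u_j>.
Coefficients: <v, e_1> = -4/sqrt(5), <v, e_2> = 24/sqrt(120).
Square and sum: Σ |<v, e_j>|^2 = 8.
Compute ||v||^2 = v·v = 8.
Deficit = 8 − 8 = 0 ≥ 0, confirming Bessel's inequality. (The deficit equals ||v − Σ <v,e_j> e_j||^2, the squared distance from v to span{e_j}.)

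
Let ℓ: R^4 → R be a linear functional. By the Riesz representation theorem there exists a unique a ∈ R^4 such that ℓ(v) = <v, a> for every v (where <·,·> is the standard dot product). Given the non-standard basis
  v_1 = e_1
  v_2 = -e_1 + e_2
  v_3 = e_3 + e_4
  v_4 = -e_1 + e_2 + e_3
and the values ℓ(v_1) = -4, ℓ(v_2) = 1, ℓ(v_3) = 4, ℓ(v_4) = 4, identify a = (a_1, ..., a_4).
a = (-4, -3, 3, 1)

Write a = (a_1, ..., a_4) in the standard basis. For each basis vector v_i, ℓ(v_i) = <v_i, a> is a linear equation in the a_j's. Collect the n equations into a matrix system V a = ℓ, where row i of V is v_i (expressed in the standard basis). Since V is invertible (lower-triangular with 1s on the diagonal, up to permutation), solve by back-substitution:
  V =
[[1, 0, 0, 0],
 [-1, 1, 0, 0],
 [0, 0, 1, 1],
 [-1, 1, 1, 0]]
  V a = (-4, 1, 4, 4)
Solving gives a = (-4, -3, 3, 1).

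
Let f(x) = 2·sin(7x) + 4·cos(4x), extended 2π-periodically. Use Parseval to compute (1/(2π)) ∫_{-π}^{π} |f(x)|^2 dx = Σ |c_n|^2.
Σ |c_n|^2 = 10

Expand |f|^2 and use orthogonality of {sin(nx), cos(mx)} on [-π, π]:
  ∫_{-π}^{π} sin(nx)^2 dx = π, ∫ cos(mx)^2 dx = π, and cross terms integrate to 0.
So ∫_{-π}^{π} f(x)^2 dx = 2^2 · π + 4^2 · π = (4 + 16)π.
Divide by 2π: (4 + 16)/2 = 10.
By Parseval, this equals Σ |c_n|^2.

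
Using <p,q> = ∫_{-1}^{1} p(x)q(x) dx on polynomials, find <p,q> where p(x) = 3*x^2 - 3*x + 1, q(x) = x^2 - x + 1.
<p,q> = 118/15

Expand the product: p(x)·q(x) = 3*x^4 - 6*x^3 + 7*x^2 - 4*x + 1.
∫_{-1}^{1} of each monomial x^k gives [2/(k+1) if k even, 0 if k odd]. Integrating term-by-term (or equivalently evaluating the antiderivative F(x) = 3*x^5/5 - 3*x^4/2 + 7*x^3/3 - 2*x^2 + x at the endpoints):
  F(1) − F(−1) = 13/30 − (-223/30) = 118/15.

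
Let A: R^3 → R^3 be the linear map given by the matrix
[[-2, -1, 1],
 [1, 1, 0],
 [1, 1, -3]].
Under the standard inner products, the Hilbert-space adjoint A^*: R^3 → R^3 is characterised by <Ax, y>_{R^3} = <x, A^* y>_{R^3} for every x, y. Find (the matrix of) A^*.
A^* = A^T =
[[-2, 1, 1],
 [-1, 1, 1],
 [1, 0, -3]]

For real matrices with standard dot products, the defining identity <Ax, y> = <x, A^* y> gives (Ax)^T y = x^T (A^*) y, i.e. x^T A^T y = x^T (A^*) y. Since this holds for all x, y, we must have A^* = A^T. Therefore
A^* =
[[-2, 1, 1],
 [-1, 1, 1],
 [1, 0, -3]].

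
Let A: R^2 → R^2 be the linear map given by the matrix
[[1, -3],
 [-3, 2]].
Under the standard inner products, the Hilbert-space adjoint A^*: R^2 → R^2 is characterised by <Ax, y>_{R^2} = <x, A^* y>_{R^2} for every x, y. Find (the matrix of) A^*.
A^* = A^T =
[[1, -3],
 [-3, 2]]

For real matrices with standard dot products, the defining identity <Ax, y> = <x, A^* y> gives (Ax)^T y = x^T (A^*) y, i.e. x^T A^T y = x^T (A^*) y. Since this holds for all x, y, we must have A^* = A^T. Therefore
A^* =
[[1, -3],
 [-3, 2]].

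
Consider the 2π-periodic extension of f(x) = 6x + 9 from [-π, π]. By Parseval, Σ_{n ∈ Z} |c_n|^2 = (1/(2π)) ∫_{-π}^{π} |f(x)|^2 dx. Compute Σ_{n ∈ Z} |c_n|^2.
Σ |c_n|^2 = 12π^2 + 81

Expand and integrate term by term over [-π, π]:
  ∫ (6x)^2 dx = 36·(2π^3/3); ∫ 2·6·(9)·x dx = 0 (odd integrand); ∫ 9^2 dx = 81·2π.
So (1/(2π)) ∫_{-π}^{π} (6x + 9)^2 dx = 36π^2/3 + 81 = 12π^2 + 81.
Parseval ⇒ Σ |c_n|^2 = 12π^2 + 81.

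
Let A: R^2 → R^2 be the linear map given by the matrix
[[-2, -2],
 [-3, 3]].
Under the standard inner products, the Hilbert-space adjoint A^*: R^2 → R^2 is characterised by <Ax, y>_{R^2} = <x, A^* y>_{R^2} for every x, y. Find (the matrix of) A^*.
A^* = A^T =
[[-2, -3],
 [-2, 3]]

For real matrices with standard dot products, the defining identity <Ax, y> = <x, A^* y> gives (Ax)^T y = x^T (A^*) y, i.e. x^T A^T y = x^T (A^*) y. Since this holds for all x, y, we must have A^* = A^T. Therefore
A^* =
[[-2, -3],
 [-2, 3]].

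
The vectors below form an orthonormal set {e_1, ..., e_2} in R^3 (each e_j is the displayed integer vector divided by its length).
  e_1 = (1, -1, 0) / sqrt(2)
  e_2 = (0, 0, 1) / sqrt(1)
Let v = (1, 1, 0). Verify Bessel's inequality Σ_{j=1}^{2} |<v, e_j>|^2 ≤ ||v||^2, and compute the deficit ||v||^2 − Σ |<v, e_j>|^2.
Σ |<v, e_j>|^2 = 0; ||v||^2 = 2; deficit = 2

Write each e_j = u_j / sqrt(<u_j, u_j>) where u_j is the displayed integer vector. Then <v, e_j> = <v, u_j> / sqrt(<u_j, u_j>), so |<v, e_j>|^2 = <v, u_j>^2 / <u_j, u_j>.
Coefficients: <v, e_1> = 0/sqrt(2), <v, e_2> = 0/sqrt(1).
Square and sum: Σ |<v, e_j>|^2 = 0.
Compute ||v||^2 = v·v = 2.
Deficit = 2 − 0 = 2 ≥ 0, confirming Bessel's inequality. (The deficit equals ||v − Σ <v,e_j> e_j||^2, the squared distance from v to span{e_j}.)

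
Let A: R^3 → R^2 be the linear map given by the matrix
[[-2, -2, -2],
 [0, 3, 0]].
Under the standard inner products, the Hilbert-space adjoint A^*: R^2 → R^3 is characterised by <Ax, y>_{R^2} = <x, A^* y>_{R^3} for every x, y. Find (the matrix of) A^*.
A^* = A^T =
[[-2, 0],
 [-2, 3],
 [-2, 0]]

For real matrices with standard dot products, the defining identity <Ax, y> = <x, A^* y> gives (Ax)^T y = x^T (A^*) y, i.e. x^T A^T y = x^T (A^*) y. Since this holds for all x, y, we must have A^* = A^T. Therefore
A^* =
[[-2, 0],
 [-2, 3],
 [-2, 0]].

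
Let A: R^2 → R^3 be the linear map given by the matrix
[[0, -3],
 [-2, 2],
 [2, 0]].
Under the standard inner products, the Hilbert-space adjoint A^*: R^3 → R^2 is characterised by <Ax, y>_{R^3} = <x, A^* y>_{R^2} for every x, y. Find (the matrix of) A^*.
A^* = A^T =
[[0, -2, 2],
 [-3, 2, 0]]

For real matrices with standard dot products, the defining identity <Ax, y> = <x, A^* y> gives (Ax)^T y = x^T (A^*) y, i.e. x^T A^T y = x^T (A^*) y. Since this holds for all x, y, we must have A^* = A^T. Therefore
A^* =
[[0, -2, 2],
 [-3, 2, 0]].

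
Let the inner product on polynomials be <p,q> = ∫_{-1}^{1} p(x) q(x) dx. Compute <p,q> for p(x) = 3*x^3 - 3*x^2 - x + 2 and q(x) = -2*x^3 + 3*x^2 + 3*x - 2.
<p,q> = -102/35

Expand the product: p(x)·q(x) = -6*x^6 + 15*x^5 + 2*x^4 - 22*x^3 + 9*x^2 + 8*x - 4.
∫_{-1}^{1} of each monomial x^k gives [2/(k+1) if k even, 0 if k odd]. Integrating term-by-term (or equivalently evaluating the antiderivative F(x) = -6*x^7/7 + 5*x^6/2 + 2*x^5/5 - 11*x^4/2 + 3*x^3 + 4*x^2 - 4*x at the endpoints):
  F(1) − F(−1) = -16/35 − (86/35) = -102/35.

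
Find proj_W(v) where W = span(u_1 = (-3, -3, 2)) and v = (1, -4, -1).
proj_W(v) = (-21/22, -21/22, 7/11)

Set up U = [u_1 | ... | u_1] ∈ R^(3×1). The projector onto W = col(U) is P = U (U^T U)^(-1) U^T.
Compute U^T U =
  [22],
and U^T v = (7).
Solve U^T U · c = U^T v for the coefficients: c = (7/22). The projection is proj_W(v) = U c.
Check: (v - proj_W(v)) · u_1 = 0  (should be 0).
Result: proj_W(v) = (-21/22, -21/22, 7/11).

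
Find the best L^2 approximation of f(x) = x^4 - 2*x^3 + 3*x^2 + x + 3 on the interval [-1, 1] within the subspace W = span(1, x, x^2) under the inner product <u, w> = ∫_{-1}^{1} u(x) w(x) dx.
g(x) = 27*x^2/7 - x/5 + 102/35

The best approximation g ∈ W is the orthogonal projection of f onto W. Writing g = a_0 + a_1 x + a_2 x^2, the coefficients solve the normal equations G · a = b where
  G_{ij} = <φ_i, φ_j> and b_i = <f, φ_i>, with φ_0 = 1, φ_1 = x, φ_2 = x^2.
G =
  [2, 0, 2/3]
  [0, 2/3, 0]
  [2/3, 0, 2/5],
b = (42/5, -2/15, 122/35).
Solving gives a_0 = 102/35, a_1 = -1/5, a_2 = 27/7, so
  g(x) = 27*x^2/7 - x/5 + 102/35.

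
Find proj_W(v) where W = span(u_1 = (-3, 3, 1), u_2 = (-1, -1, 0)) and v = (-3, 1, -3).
proj_W(v) = (-46/19, 8/19, 9/19)

Set up U = [u_1 | ... | u_2] ∈ R^(3×2). The projector onto W = col(U) is P = U (U^T U)^(-1) U^T.
Compute U^T U =
  [19, 0]
  [0, 2],
and U^T v = (9, 2).
Solve U^T U · c = U^T v for the coefficients: c = (9/19, 1). The projection is proj_W(v) = U c.
Check: (v - proj_W(v)) · u_1 = 0  (should be 0).
Check: (v - proj_W(v)) · u_2 = 0  (should be 0).
Result: proj_W(v) = (-46/19, 8/19, 9/19).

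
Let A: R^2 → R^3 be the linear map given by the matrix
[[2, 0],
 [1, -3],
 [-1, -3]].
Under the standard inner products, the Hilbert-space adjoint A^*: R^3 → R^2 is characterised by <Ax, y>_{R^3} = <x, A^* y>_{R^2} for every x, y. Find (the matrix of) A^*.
A^* = A^T =
[[2, 1, -1],
 [0, -3, -3]]

For real matrices with standard dot products, the defining identity <Ax, y> = <x, A^* y> gives (Ax)^T y = x^T (A^*) y, i.e. x^T A^T y = x^T (A^*) y. Since this holds for all x, y, we must have A^* = A^T. Therefore
A^* =
[[2, 1, -1],
 [0, -3, -3]].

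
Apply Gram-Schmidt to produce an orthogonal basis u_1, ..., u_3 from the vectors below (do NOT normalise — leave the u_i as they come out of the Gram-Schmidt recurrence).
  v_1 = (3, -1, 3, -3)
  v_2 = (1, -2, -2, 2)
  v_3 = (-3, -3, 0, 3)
Orthogonal basis:
  u_1 = (3, -1, 3, -3)
  u_2 = (7/4, -9/4, -5/4, 5/4)
  u_3 = (-232/105, -87/35, 46/21, 17/21)

Apply the Gram-Schmidt recurrence
  u_1 = v_1
  u_i = v_i − Σ_{j<i} ((v_i · u_j) / (u_j · u_j)) · u_j.

Step by step this gives:
  u_1 = (3, -1, 3, -3)
  u_2 = (7/4, -9/4, -5/4, 5/4)
  u_3 = (-232/105, -87/35, 46/21, 17/21)

Orthogonality check:
  u_2 · u_1 = 0 (should be 0)
  u_3 · u_1 = 0 (should be 0)
  u_3 · u_2 = 0 (should be 0)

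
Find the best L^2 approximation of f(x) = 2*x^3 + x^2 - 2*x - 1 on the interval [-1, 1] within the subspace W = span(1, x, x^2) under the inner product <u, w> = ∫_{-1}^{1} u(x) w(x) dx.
g(x) = x^2 - 4*x/5 - 1

The best approximation g ∈ W is the orthogonal projection of f onto W. Writing g = a_0 + a_1 x + a_2 x^2, the coefficients solve the normal equations G · a = b where
  G_{ij} = <φ_i, φ_j> and b_i = <f, φ_i>, with φ_0 = 1, φ_1 = x, φ_2 = x^2.
G =
  [2, 0, 2/3]
  [0, 2/3, 0]
  [2/3, 0, 2/5],
b = (-4/3, -8/15, -4/15).
Solving gives a_0 = -1, a_1 = -4/5, a_2 = 1, so
  g(x) = x^2 - 4*x/5 - 1.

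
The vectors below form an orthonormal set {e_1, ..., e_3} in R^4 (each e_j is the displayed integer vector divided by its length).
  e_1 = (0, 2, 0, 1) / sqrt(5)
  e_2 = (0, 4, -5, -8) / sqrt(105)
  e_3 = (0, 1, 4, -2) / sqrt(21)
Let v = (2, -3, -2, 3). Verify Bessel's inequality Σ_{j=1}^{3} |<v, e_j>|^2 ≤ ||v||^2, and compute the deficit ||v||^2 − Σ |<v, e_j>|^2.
Σ |<v, e_j>|^2 = 22; ||v||^2 = 26; deficit = 4

Write each e_j = u_j / sqrt(<u_j, u_j>) where u_j is the displayed integer vector. Then <v, e_j> = <v, u_j> / sqrt(<u_j, u_j>), so |<v, e_j>|^2 = <v, u_j>^2 / <u_j, u_j>.
Coefficients: <v, e_1> = -3/sqrt(5), <v, e_2> = -26/sqrt(105), <v, e_3> = -17/sqrt(21).
Square and sum: Σ |<v, e_j>|^2 = 22.
Compute ||v||^2 = v·v = 26.
Deficit = 26 − 22 = 4 ≥ 0, confirming Bessel's inequality. (The deficit equals ||v − Σ <v,e_j> e_j||^2, the squared distance from v to span{e_j}.)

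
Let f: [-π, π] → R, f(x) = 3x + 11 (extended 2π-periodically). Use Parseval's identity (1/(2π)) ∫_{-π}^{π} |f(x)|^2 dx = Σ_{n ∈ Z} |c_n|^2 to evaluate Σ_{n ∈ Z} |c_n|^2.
Σ |c_n|^2 = 3π^2 + 121

Expand and integrate term by term over [-π, π]:
  ∫ (3x)^2 dx = 9·(2π^3/3); ∫ 2·3·(11)·x dx = 0 (odd integrand); ∫ 11^2 dx = 121·2π.
So (1/(2π)) ∫_{-π}^{π} (3x + 11)^2 dx = 9π^2/3 + 121 = 3π^2 + 121.
Parseval ⇒ Σ |c_n|^2 = 3π^2 + 121.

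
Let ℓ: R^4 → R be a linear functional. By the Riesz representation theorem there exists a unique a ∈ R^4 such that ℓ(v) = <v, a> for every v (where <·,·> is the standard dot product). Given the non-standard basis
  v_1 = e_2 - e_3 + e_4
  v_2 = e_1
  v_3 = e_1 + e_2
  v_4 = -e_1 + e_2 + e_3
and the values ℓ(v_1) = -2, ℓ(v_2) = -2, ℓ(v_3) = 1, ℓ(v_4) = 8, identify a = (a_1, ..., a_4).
a = (-2, 3, 3, -2)

Write a = (a_1, ..., a_4) in the standard basis. For each basis vector v_i, ℓ(v_i) = <v_i, a> is a linear equation in the a_j's. Collect the n equations into a matrix system V a = ℓ, where row i of V is v_i (expressed in the standard basis). Since V is invertible (lower-triangular with 1s on the diagonal, up to permutation), solve by back-substitution:
  V =
[[0, 1, -1, 1],
 [1, 0, 0, 0],
 [1, 1, 0, 0],
 [-1, 1, 1, 0]]
  V a = (-2, -2, 1, 8)
Solving gives a = (-2, 3, 3, -2).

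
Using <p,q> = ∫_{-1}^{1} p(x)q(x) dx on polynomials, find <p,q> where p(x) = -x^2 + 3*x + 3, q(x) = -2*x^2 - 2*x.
<p,q> = -36/5

Expand the product: p(x)·q(x) = 2*x^4 - 4*x^3 - 12*x^2 - 6*x.
∫_{-1}^{1} of each monomial x^k gives [2/(k+1) if k even, 0 if k odd]. Integrating term-by-term (or equivalently evaluating the antiderivative F(x) = 2*x^5/5 - x^4 - 4*x^3 - 3*x^2 at the endpoints):
  F(1) − F(−1) = -38/5 − (-2/5) = -36/5.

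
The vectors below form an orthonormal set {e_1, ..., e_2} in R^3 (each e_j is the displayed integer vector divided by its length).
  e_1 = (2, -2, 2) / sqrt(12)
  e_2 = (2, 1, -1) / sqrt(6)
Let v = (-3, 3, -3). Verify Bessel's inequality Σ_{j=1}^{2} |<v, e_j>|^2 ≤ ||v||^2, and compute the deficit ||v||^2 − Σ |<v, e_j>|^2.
Σ |<v, e_j>|^2 = 27; ||v||^2 = 27; deficit = 0

Write each e_j = u_j / sqrt(<u_j, u_j>) where u_j is the displayed integer vector. Then <v, e_j> = <v, u_j> / sqrt(<u_j, u_j>), so |<v, e_j>|^2 = <v, u_j>^2 / <u_j, u_j>.
Coefficients: <v, e_1> = -18/sqrt(12), <v, e_2> = 0/sqrt(6).
Square and sum: Σ |<v, e_j>|^2 = 27.
Compute ||v||^2 = v·v = 27.
Deficit = 27 − 27 = 0 ≥ 0, confirming Bessel's inequality. (The deficit equals ||v − Σ <v,e_j> e_j||^2, the squared distance from v to span{e_j}.)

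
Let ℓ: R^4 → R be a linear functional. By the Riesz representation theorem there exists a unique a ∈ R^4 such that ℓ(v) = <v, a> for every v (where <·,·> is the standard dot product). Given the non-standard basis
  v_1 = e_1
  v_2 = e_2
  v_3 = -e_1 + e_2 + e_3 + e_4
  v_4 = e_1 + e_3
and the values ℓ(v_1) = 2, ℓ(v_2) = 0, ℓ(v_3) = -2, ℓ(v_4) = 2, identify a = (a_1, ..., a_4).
a = (2, 0, 0, 0)

Write a = (a_1, ..., a_4) in the standard basis. For each basis vector v_i, ℓ(v_i) = <v_i, a> is a linear equation in the a_j's. Collect the n equations into a matrix system V a = ℓ, where row i of V is v_i (expressed in the standard basis). Since V is invertible (lower-triangular with 1s on the diagonal, up to permutation), solve by back-substitution:
  V =
[[1, 0, 0, 0],
 [0, 1, 0, 0],
 [-1, 1, 1, 1],
 [1, 0, 1, 0]]
  V a = (2, 0, -2, 2)
Solving gives a = (2, 0, 0, 0).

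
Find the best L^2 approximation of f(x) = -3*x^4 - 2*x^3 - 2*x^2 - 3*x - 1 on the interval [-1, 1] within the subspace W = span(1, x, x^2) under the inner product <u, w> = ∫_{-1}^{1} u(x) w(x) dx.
g(x) = -32*x^2/7 - 21*x/5 - 26/35

The best approximation g ∈ W is the orthogonal projection of f onto W. Writing g = a_0 + a_1 x + a_2 x^2, the coefficients solve the normal equations G · a = b where
  G_{ij} = <φ_i, φ_j> and b_i = <f, φ_i>, with φ_0 = 1, φ_1 = x, φ_2 = x^2.
G =
  [2, 0, 2/3]
  [0, 2/3, 0]
  [2/3, 0, 2/5],
b = (-68/15, -14/5, -244/105).
Solving gives a_0 = -26/35, a_1 = -21/5, a_2 = -32/7, so
  g(x) = -32*x^2/7 - 21*x/5 - 26/35.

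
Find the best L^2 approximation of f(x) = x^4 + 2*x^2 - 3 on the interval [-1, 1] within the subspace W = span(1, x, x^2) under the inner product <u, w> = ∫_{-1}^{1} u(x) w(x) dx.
g(x) = 20*x^2/7 - 108/35

The best approximation g ∈ W is the orthogonal projection of f onto W. Writing g = a_0 + a_1 x + a_2 x^2, the coefficients solve the normal equations G · a = b where
  G_{ij} = <φ_i, φ_j> and b_i = <f, φ_i>, with φ_0 = 1, φ_1 = x, φ_2 = x^2.
G =
  [2, 0, 2/3]
  [0, 2/3, 0]
  [2/3, 0, 2/5],
b = (-64/15, 0, -32/35).
Solving gives a_0 = -108/35, a_1 = 0, a_2 = 20/7, so
  g(x) = 20*x^2/7 - 108/35.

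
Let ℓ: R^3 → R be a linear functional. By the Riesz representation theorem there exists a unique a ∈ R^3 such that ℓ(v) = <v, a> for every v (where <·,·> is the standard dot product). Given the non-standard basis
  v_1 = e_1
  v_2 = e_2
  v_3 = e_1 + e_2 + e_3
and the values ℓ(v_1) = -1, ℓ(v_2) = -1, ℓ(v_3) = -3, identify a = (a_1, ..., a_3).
a = (-1, -1, -1)

Write a = (a_1, ..., a_3) in the standard basis. For each basis vector v_i, ℓ(v_i) = <v_i, a> is a linear equation in the a_j's. Collect the n equations into a matrix system V a = ℓ, where row i of V is v_i (expressed in the standard basis). Since V is invertible (lower-triangular with 1s on the diagonal, up to permutation), solve by back-substitution:
  V =
[[1, 0, 0],
 [0, 1, 0],
 [1, 1, 1]]
  V a = (-1, -1, -3)
Solving gives a = (-1, -1, -1).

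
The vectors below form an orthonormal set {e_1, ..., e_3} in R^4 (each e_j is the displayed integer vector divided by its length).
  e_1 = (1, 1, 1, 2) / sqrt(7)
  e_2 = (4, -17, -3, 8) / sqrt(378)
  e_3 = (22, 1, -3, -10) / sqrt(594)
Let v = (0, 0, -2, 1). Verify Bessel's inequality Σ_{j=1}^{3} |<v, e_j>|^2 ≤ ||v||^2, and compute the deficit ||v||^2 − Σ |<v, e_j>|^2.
Σ |<v, e_j>|^2 = 6/11; ||v||^2 = 5; deficit = 49/11

Write each e_j = u_j / sqrt(<u_j, u_j>) where u_j is the displayed integer vector. Then <v, e_j> = <v, u_j> / sqrt(<u_j, u_j>), so |<v, e_j>|^2 = <v, u_j>^2 / <u_j, u_j>.
Coefficients: <v, e_1> = 0/sqrt(7), <v, e_2> = 14/sqrt(378), <v, e_3> = -4/sqrt(594).
Square and sum: Σ |<v, e_j>|^2 = 6/11.
Compute ||v||^2 = v·v = 5.
Deficit = 5 − 6/11 = 49/11 ≥ 0, confirming Bessel's inequality. (The deficit equals ||v − Σ <v,e_j> e_j||^2, the squared distance from v to span{e_j}.)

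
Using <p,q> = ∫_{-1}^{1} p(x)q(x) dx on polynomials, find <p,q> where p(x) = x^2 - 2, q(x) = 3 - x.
<p,q> = -10

Expand the product: p(x)·q(x) = -x^3 + 3*x^2 + 2*x - 6.
∫_{-1}^{1} of each monomial x^k gives [2/(k+1) if k even, 0 if k odd]. Integrating term-by-term (or equivalently evaluating the antiderivative F(x) = -x^4/4 + x^3 + x^2 - 6*x at the endpoints):
  F(1) − F(−1) = -17/4 − (23/4) = -10.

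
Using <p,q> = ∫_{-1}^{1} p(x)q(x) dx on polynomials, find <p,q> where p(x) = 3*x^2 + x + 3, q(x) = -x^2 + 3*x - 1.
<p,q> = -46/5

Expand the product: p(x)·q(x) = -3*x^4 + 8*x^3 - 3*x^2 + 8*x - 3.
∫_{-1}^{1} of each monomial x^k gives [2/(k+1) if k even, 0 if k odd]. Integrating term-by-term (or equivalently evaluating the antiderivative F(x) = -3*x^5/5 + 2*x^4 - x^3 + 4*x^2 - 3*x at the endpoints):
  F(1) − F(−1) = 7/5 − (53/5) = -46/5.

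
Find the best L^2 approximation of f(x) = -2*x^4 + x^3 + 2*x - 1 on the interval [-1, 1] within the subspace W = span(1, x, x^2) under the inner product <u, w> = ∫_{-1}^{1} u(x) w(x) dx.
g(x) = -12*x^2/7 + 13*x/5 - 29/35

The best approximation g ∈ W is the orthogonal projection of f onto W. Writing g = a_0 + a_1 x + a_2 x^2, the coefficients solve the normal equations G · a = b where
  G_{ij} = <φ_i, φ_j> and b_i = <f, φ_i>, with φ_0 = 1, φ_1 = x, φ_2 = x^2.
G =
  [2, 0, 2/3]
  [0, 2/3, 0]
  [2/3, 0, 2/5],
b = (-14/5, 26/15, -26/21).
Solving gives a_0 = -29/35, a_1 = 13/5, a_2 = -12/7, so
  g(x) = -12*x^2/7 + 13*x/5 - 29/35.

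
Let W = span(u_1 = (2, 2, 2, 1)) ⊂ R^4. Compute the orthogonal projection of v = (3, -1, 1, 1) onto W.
proj_W(v) = (14/13, 14/13, 14/13, 7/13)

Set up U = [u_1 | ... | u_1] ∈ R^(4×1). The projector onto W = col(U) is P = U (U^T U)^(-1) U^T.
Compute U^T U =
  [13],
and U^T v = (7).
Solve U^T U · c = U^T v for the coefficients: c = (7/13). The projection is proj_W(v) = U c.
Check: (v - proj_W(v)) · u_1 = 0  (should be 0).
Result: proj_W(v) = (14/13, 14/13, 14/13, 7/13).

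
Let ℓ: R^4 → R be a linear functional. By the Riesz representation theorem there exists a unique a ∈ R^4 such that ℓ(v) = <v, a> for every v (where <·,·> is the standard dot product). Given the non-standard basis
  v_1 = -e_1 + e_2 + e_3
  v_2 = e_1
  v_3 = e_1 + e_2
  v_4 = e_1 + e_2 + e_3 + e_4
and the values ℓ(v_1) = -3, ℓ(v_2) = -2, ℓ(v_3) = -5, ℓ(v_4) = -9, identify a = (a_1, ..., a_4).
a = (-2, -3, -2, -2)

Write a = (a_1, ..., a_4) in the standard basis. For each basis vector v_i, ℓ(v_i) = <v_i, a> is a linear equation in the a_j's. Collect the n equations into a matrix system V a = ℓ, where row i of V is v_i (expressed in the standard basis). Since V is invertible (lower-triangular with 1s on the diagonal, up to permutation), solve by back-substitution:
  V =
[[-1, 1, 1, 0],
 [1, 0, 0, 0],
 [1, 1, 0, 0],
 [1, 1, 1, 1]]
  V a = (-3, -2, -5, -9)
Solving gives a = (-2, -3, -2, -2).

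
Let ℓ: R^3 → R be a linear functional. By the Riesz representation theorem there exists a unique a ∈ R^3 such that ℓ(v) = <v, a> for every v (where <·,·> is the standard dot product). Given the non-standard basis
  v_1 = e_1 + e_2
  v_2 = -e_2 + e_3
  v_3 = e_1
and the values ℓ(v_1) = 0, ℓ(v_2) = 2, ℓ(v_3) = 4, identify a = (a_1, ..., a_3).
a = (4, -4, -2)

Write a = (a_1, ..., a_3) in the standard basis. For each basis vector v_i, ℓ(v_i) = <v_i, a> is a linear equation in the a_j's. Collect the n equations into a matrix system V a = ℓ, where row i of V is v_i (expressed in the standard basis). Since V is invertible (lower-triangular with 1s on the diagonal, up to permutation), solve by back-substitution:
  V =
[[1, 1, 0],
 [0, -1, 1],
 [1, 0, 0]]
  V a = (0, 2, 4)
Solving gives a = (4, -4, -2).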